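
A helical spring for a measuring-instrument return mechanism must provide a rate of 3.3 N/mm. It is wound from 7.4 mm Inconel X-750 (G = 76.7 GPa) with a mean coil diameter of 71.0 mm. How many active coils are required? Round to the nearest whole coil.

N_a = Gd⁴/(8D³k) = (76.7×10³ × 7.4⁴)/(8 × 71.0³ × 3.3)
    = 2.29997e+08 / 9.44885e+06 = 24.34 → 24 coils

24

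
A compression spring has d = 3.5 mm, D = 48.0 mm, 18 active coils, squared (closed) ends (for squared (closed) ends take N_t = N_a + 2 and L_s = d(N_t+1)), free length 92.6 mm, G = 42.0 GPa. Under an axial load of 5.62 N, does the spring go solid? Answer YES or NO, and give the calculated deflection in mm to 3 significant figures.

NO, δ = 14.2 mm

k = Gd⁴/(8D³N_a) = (42.0×10³)(3.5⁴)/(8·48.0³·18) = 0.39576 N/mm
N_t = 20; L_s = 3.5·21 = 73.5 mm; δ_solid = L₀ − L_s = 92.6 − 73.5 = 19.1 mm
δ = F/k = 5.62/0.39576 = 14.2 mm
δ < δ_solid → spring does not go solid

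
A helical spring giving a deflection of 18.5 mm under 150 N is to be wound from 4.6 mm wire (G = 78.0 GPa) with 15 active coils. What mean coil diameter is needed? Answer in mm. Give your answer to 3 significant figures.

33.0 mm

Required rate k = F/δ = 150/18.5 = 8.1081 N/mm
D = (Gd⁴/(8N_a·k))^(1/3) = (78.0×10³·4.6⁴/(8·15·8.1081))^(1/3)
  = (35894.3)^(1/3) = 32.9869 mm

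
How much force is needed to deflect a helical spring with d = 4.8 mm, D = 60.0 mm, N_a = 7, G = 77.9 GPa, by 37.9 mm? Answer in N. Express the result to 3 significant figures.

130 N

k = Gd⁴/(8D³N_a) = (77.9×10³)(4.8⁴)/(8·60.0³·7) = 3.4187 N/mm
F = k·δ = 3.4187 × 37.9 = 129.57 N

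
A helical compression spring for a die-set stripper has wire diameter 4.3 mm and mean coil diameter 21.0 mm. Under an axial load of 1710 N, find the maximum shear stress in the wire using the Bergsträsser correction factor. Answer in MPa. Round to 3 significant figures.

Spring index C = D/d = 21.0/4.3 = 4.8837
K_B = (4C+2)/(4C−3) = 21.535/16.535 = 1.3024
τ₀ = 8FD/(πd³) = 8·1710·21.0/(π·4.3³) = 287280/249.78 = 1150.1 MPa
τ_max = K·τ₀ = 1.3024 × 1150.1 = 1497.9 MPa

1500 MPa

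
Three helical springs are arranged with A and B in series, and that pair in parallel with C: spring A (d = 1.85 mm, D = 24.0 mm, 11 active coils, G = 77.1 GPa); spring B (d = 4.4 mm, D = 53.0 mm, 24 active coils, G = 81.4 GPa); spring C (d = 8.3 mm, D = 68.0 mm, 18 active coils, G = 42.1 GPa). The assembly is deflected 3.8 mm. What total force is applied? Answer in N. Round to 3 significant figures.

k_A = Gd⁴/(8D³N_a) = (77.1×10³)(1.85⁴)/(8·24.0³·11) = 0.74238 N/mm
k_B = Gd⁴/(8D³N_a) = (81.4×10³)(4.4⁴)/(8·53.0³·24) = 1.0673 N/mm
k_C = Gd⁴/(8D³N_a) = (42.1×10³)(8.3⁴)/(8·68.0³·18) = 4.4127 N/mm
Springs A,B series: k_AB = 1/(1/0.74238+1/1.0673) = 0.43784 N/mm; parallel with C: k_eq = 0.43784+4.4127 = 4.8506 N/mm
F = k_eq·δ = 4.8506·3.8 = 18.432 N

18.4 N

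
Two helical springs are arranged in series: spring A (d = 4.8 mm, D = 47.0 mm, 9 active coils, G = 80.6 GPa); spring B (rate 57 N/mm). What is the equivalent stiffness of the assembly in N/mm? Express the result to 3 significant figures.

5.20 N/mm

k_A = Gd⁴/(8D³N_a) = (80.6×10³)(4.8⁴)/(8·47.0³·9) = 5.7237 N/mm
Series: 1/k_eq = 1/5.7237 + 1/57 = 0.19226; k_eq = 5.2014 N/mm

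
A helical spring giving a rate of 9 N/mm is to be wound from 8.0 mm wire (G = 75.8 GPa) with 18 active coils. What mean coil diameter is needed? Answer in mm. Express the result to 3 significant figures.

D = (Gd⁴/(8N_a·k))^(1/3) = (75.8×10³·8.0⁴/(8·18·9))^(1/3)
  = (239565)^(1/3) = 62.1071 mm

62.1 mm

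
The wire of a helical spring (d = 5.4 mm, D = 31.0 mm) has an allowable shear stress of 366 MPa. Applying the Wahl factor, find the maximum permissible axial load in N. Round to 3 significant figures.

C = D/d = 31.0/5.4 = 5.7407
K_W = (4C−1)/(4C−4) + 0.615/C = 21.963/18.963 + 0.1071 = 1.2653
τ_max = K·8FD/(πd³) → F_max = τ_allow·πd³/(8DK)
F_max = 366·π·5.4³/(8·31.0·1.2653) = 1.8106e+05/313.8 = 576.97 N

577 N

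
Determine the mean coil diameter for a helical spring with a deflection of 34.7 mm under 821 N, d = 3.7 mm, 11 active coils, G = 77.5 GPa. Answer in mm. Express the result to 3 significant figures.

Required rate k = F/δ = 821/34.7 = 23.66 N/mm
D = (Gd⁴/(8N_a·k))^(1/3) = (77.5×10³·3.7⁴/(8·11·23.66))^(1/3)
  = (6976.09)^(1/3) = 19.1075 mm

19.1 mm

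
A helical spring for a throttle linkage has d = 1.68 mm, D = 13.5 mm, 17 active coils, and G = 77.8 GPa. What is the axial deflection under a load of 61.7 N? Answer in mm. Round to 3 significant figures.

33.3 mm

k = Gd⁴/(8D³N_a) = (77.8×10³)(1.68⁴)/(8·13.5³·17) = 1.8522 N/mm
δ = F/k = 61.7 / 1.8522 = 33.313 mm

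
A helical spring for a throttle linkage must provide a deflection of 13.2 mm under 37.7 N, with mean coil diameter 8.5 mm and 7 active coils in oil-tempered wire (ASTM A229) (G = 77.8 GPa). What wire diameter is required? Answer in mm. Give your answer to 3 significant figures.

Required rate k = F/δ = 37.7/13.2 = 2.8561 N/mm
d = (8D³N_a·k / G)^(1/4) = (8·8.5³·7·2.8561 / (77.8×10³))^0.25
  = (1.2625)^0.25 = 1.0600 mm

1.06 mm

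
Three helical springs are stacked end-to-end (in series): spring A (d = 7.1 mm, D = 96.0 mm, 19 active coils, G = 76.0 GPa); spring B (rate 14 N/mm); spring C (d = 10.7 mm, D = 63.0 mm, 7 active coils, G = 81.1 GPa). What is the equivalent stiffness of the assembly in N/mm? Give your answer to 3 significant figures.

k_A = Gd⁴/(8D³N_a) = (76.0×10³)(7.1⁴)/(8·96.0³·19) = 1.4361 N/mm
k_C = Gd⁴/(8D³N_a) = (81.1×10³)(10.7⁴)/(8·63.0³·7) = 75.918 N/mm
Series: 1/k_eq = 1/1.4361 + 1/14 + 1/75.918 = 0.78092; k_eq = 1.2805 N/mm

1.28 N/mm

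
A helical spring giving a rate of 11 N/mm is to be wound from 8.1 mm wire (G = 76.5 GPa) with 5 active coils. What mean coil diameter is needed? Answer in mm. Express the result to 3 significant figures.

90.8 mm

D = (Gd⁴/(8N_a·k))^(1/3) = (76.5×10³·8.1⁴/(8·5·11))^(1/3)
  = (748426)^(1/3) = 90.7924 mm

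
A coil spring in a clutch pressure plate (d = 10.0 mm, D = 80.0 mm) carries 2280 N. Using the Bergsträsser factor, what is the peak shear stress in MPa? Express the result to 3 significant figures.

Spring index C = D/d = 80.0/10.0 = 8.0000
K_B = (4C+2)/(4C−3) = 34.000/29.000 = 1.1724
τ₀ = 8FD/(πd³) = 8·2280·80.0/(π·10.0³) = 1.4592e+06/3141.6 = 464.48 MPa
τ_max = K·τ₀ = 1.1724 × 464.48 = 544.56 MPa

545 MPa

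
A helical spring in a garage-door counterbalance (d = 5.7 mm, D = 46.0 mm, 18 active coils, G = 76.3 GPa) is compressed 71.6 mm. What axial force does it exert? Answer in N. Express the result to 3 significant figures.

411 N

k = Gd⁴/(8D³N_a) = (76.3×10³)(5.7⁴)/(8·46.0³·18) = 5.7463 N/mm
F = k·δ = 5.7463 × 71.6 = 411.43 N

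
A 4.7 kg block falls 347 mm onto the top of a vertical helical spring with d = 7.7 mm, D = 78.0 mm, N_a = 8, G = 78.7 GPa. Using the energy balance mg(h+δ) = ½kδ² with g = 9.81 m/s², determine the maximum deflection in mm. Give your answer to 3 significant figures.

64.5 mm

k = Gd⁴/(8D³N_a) = (78.7×10³)(7.7⁴)/(8·78.0³·8) = 9.1091 N/mm
W = mg = 4.7 × 9.81 = 46.107 N
½kδ² − Wδ − Wh = 0 → δ = (W + √(W² + 2kWh))/k
δ = (46.107 + √(2125.9 + 291474))/9.1091 = (46.107 + 541.85)/9.1091 = 64.546 mm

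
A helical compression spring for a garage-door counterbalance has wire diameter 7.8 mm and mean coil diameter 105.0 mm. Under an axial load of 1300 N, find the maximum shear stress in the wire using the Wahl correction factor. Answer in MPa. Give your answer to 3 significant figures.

810 MPa

Spring index C = D/d = 105.0/7.8 = 13.4615
K_W = (4C−1)/(4C−4) + 0.615/C = 52.846/49.846 + 0.0457 = 1.1059
τ₀ = 8FD/(πd³) = 8·1300·105.0/(π·7.8³) = 1.092e+06/1490.8 = 732.47 MPa
τ_max = K·τ₀ = 1.1059 × 732.47 = 810.02 MPa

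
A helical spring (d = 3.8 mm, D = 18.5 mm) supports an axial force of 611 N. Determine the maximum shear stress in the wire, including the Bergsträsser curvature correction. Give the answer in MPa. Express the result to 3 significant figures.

684 MPa

Spring index C = D/d = 18.5/3.8 = 4.8684
K_B = (4C+2)/(4C−3) = 21.474/16.474 = 1.3035
τ₀ = 8FD/(πd³) = 8·611·18.5/(π·3.8³) = 90428/172.39 = 524.57 MPa
τ_max = K·τ₀ = 1.3035 × 524.57 = 683.78 MPa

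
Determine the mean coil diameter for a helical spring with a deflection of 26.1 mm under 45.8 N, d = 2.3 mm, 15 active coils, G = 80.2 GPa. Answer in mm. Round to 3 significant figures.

Required rate k = F/δ = 45.8/26.1 = 1.7548 N/mm
D = (Gd⁴/(8N_a·k))^(1/3) = (80.2×10³·2.3⁴/(8·15·1.7548))^(1/3)
  = (10658.1)^(1/3) = 22.0069 mm

22.0 mm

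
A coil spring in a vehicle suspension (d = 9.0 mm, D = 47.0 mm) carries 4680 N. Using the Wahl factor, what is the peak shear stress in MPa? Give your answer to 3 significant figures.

Spring index C = D/d = 47.0/9.0 = 5.2222
K_W = (4C−1)/(4C−4) + 0.615/C = 19.889/16.889 + 0.1178 = 1.2954
τ₀ = 8FD/(πd³) = 8·4680·47.0/(π·9.0³) = 1.75968e+06/2290.2 = 768.35 MPa
τ_max = K·τ₀ = 1.2954 × 768.35 = 995.31 MPa

995 MPa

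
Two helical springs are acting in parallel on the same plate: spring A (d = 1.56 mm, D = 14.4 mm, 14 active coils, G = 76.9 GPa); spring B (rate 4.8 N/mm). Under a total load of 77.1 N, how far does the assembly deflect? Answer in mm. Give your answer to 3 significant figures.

12.5 mm

k_A = Gd⁴/(8D³N_a) = (76.9×10³)(1.56⁴)/(8·14.4³·14) = 1.3618 N/mm
Parallel: k_eq = 1.3618 + 4.8 = 6.1618 N/mm
δ = F/k_eq = 77.1/6.1618 = 12.513 mm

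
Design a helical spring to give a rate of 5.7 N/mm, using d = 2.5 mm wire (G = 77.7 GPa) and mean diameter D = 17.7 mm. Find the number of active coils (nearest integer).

N_a = Gd⁴/(8D³k) = (77.7×10³ × 2.5⁴)/(8 × 17.7³ × 5.7)
    = 3.03516e+06 / 252863 = 12 → 12 coils

12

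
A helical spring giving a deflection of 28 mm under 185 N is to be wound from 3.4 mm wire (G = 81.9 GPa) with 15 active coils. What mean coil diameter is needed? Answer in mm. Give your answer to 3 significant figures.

24.0 mm

Required rate k = F/δ = 185/28 = 6.6071 N/mm
D = (Gd⁴/(8N_a·k))^(1/3) = (81.9×10³·3.4⁴/(8·15·6.6071))^(1/3)
  = (13804)^(1/3) = 23.9884 mm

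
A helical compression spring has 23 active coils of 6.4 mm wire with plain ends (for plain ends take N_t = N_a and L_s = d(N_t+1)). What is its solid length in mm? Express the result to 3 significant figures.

154 mm

plain ends: N_t = N_a = 23
L_s = d·(N_t+1) = 6.4 × 24 = 153.6 mm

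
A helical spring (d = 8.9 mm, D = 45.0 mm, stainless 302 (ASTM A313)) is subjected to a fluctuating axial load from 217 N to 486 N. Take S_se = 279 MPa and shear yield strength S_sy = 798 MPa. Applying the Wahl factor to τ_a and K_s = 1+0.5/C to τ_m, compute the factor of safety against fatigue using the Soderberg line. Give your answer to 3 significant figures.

5.52

C = D/d = 45.0/8.9 = 5.0562; K_W = (4C−1)/(4C−4)+0.615/C = 1.3065; K_s = 1+0.5/C = 1.0989
F_a = (F_max−F_min)/2 = 134.5 N; F_m = (F_max+F_min)/2 = 351.5 N
τ_a = K_W·8F_aD/(πd³) = 1.3065 × 21.863 = 28.564 MPa
τ_m = K_s·8F_mD/(πd³) = 1.0989 × 57.136 = 62.786 MPa
Soderberg: 1/n_f = τ_a/S_se + τ_m/S_sy = 28.564/279 + 62.786/798 = 0.10238 + 0.07868 = 0.18106
n_f = 1/0.18106 = 5.523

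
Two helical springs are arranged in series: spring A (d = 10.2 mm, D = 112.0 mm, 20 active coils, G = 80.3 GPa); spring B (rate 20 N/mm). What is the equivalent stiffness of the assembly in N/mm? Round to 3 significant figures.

k_A = Gd⁴/(8D³N_a) = (80.3×10³)(10.2⁴)/(8·112.0³·20) = 3.8667 N/mm
Series: 1/k_eq = 1/3.8667 + 1/20 = 0.30862; k_eq = 3.2403 N/mm

3.24 N/mm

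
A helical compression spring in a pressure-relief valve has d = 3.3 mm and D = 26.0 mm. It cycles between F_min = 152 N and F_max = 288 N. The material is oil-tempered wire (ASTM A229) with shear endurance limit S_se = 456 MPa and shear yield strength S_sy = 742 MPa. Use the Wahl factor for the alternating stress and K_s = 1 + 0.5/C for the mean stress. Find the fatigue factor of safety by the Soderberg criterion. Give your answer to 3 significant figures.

1.10

C = D/d = 26.0/3.3 = 7.8788; K_W = (4C−1)/(4C−4)+0.615/C = 1.1871; K_s = 1+0.5/C = 1.0635
F_a = (F_max−F_min)/2 = 68 N; F_m = (F_max+F_min)/2 = 220 N
τ_a = K_W·8F_aD/(πd³) = 1.1871 × 125.28 = 148.72 MPa
τ_m = K_s·8F_mD/(πd³) = 1.0635 × 405.32 = 431.04 MPa
Soderberg: 1/n_f = τ_a/S_se + τ_m/S_sy = 148.72/456 + 431.04/742 = 0.32614 + 0.58091 = 0.90705
n_f = 1/0.90705 = 1.102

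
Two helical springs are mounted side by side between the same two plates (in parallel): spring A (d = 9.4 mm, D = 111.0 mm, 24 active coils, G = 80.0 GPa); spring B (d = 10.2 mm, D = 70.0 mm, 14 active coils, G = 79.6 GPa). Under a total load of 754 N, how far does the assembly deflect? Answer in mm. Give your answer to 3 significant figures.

k_A = Gd⁴/(8D³N_a) = (80.0×10³)(9.4⁴)/(8·111.0³·24) = 2.3787 N/mm
k_B = Gd⁴/(8D³N_a) = (79.6×10³)(10.2⁴)/(8·70.0³·14) = 22.429 N/mm
Parallel: k_eq = 2.3787 + 22.429 = 24.807 N/mm
δ = F/k_eq = 754/24.807 = 30.394 mm

30.4 mm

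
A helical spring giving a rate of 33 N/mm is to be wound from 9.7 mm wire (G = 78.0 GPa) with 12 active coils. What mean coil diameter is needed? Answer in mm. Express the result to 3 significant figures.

60.2 mm

D = (Gd⁴/(8N_a·k))^(1/3) = (78.0×10³·9.7⁴/(8·12·33))^(1/3)
  = (217970)^(1/3) = 60.1818 mm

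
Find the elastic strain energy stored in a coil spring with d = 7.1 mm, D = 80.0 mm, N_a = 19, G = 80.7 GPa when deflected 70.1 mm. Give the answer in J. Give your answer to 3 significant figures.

6.47 J

k = Gd⁴/(8D³N_a) = (80.7×10³)(7.1⁴)/(8·80.0³·19) = 2.6351 N/mm
U = ½kδ² = 0.5 × 2.6351 × 70.1² = 6474.4 N·mm = 6.4744 J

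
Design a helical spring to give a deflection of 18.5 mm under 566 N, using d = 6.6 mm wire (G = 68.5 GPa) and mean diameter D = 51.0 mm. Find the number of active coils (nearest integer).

4

Required rate k = F/δ = 566/18.5 = 30.595 N/mm
N_a = Gd⁴/(8D³k) = (68.5×10³ × 6.6⁴)/(8 × 51.0³ × 30.595)
    = 1.29977e+08 / 3.24672e+07 = 4.003 → 4 coils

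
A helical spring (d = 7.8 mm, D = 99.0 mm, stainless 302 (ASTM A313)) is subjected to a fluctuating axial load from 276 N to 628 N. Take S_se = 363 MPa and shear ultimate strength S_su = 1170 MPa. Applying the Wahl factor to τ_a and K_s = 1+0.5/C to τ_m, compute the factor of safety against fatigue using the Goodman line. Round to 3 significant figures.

C = D/d = 99.0/7.8 = 12.6923; K_W = (4C−1)/(4C−4)+0.615/C = 1.1126; K_s = 1+0.5/C = 1.0394
F_a = (F_max−F_min)/2 = 176 N; F_m = (F_max+F_min)/2 = 452 N
τ_a = K_W·8F_aD/(πd³) = 1.1126 × 93.498 = 104.03 MPa
τ_m = K_s·8F_mD/(πd³) = 1.0394 × 240.12 = 249.58 MPa
Goodman: 1/n_f = τ_a/S_se + τ_m/S_su = 104.03/363 + 249.58/1170 = 0.28657 + 0.21332 = 0.49989
n_f = 1/0.49989 = 2

2.00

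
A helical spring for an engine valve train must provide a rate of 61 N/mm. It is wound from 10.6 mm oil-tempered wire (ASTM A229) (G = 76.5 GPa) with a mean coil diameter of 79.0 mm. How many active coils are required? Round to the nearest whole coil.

N_a = Gd⁴/(8D³k) = (76.5×10³ × 10.6⁴)/(8 × 79.0³ × 61)
    = 9.65795e+08 / 2.40603e+08 = 4.014 → 4 coils

4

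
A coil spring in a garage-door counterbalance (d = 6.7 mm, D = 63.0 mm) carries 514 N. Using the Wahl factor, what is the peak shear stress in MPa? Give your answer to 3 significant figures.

317 MPa

Spring index C = D/d = 63.0/6.7 = 9.4030
K_W = (4C−1)/(4C−4) + 0.615/C = 36.612/33.612 + 0.0654 = 1.1547
τ₀ = 8FD/(πd³) = 8·514·63.0/(π·6.7³) = 259056/944.87 = 274.17 MPa
τ_max = K·τ₀ = 1.1547 × 274.17 = 316.57 MPa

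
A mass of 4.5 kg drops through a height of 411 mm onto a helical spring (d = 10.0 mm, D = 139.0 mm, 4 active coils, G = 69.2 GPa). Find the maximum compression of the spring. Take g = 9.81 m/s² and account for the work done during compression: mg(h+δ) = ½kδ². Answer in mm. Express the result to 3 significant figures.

k = Gd⁴/(8D³N_a) = (69.2×10³)(10.0⁴)/(8·139.0³·4) = 8.0521 N/mm
W = mg = 4.5 × 9.81 = 44.145 N
½kδ² − Wδ − Wh = 0 → δ = (W + √(W² + 2kWh))/k
δ = (44.145 + √(1948.8 + 292190))/8.0521 = (44.145 + 542.35)/8.0521 = 72.837 mm

72.8 mm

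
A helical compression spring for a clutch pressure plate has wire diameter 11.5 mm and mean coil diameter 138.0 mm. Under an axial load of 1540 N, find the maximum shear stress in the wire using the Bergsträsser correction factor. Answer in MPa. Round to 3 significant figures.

Spring index C = D/d = 138.0/11.5 = 12.0000
K_B = (4C+2)/(4C−3) = 50.000/45.000 = 1.1111
τ₀ = 8FD/(πd³) = 8·1540·138.0/(π·11.5³) = 1.70016e+06/4778 = 355.83 MPa
τ_max = K·τ₀ = 1.1111 × 355.83 = 395.37 MPa

395 MPa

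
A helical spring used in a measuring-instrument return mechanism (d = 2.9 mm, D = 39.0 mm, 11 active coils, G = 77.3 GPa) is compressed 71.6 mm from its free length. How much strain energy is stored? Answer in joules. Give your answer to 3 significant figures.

2.68 J

k = Gd⁴/(8D³N_a) = (77.3×10³)(2.9⁴)/(8·39.0³·11) = 1.0474 N/mm
U = ½kδ² = 0.5 × 1.0474 × 71.6² = 2684.7 N·mm = 2.6847 J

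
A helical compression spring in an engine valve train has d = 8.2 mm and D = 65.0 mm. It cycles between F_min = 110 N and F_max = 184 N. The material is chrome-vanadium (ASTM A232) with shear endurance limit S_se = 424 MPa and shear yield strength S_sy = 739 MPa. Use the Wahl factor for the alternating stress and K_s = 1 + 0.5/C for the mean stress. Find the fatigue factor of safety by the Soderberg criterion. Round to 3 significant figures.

10.6

C = D/d = 65.0/8.2 = 7.9268; K_W = (4C−1)/(4C−4)+0.615/C = 1.1859; K_s = 1+0.5/C = 1.0631
F_a = (F_max−F_min)/2 = 37 N; F_m = (F_max+F_min)/2 = 147 N
τ_a = K_W·8F_aD/(πd³) = 1.1859 × 11.107 = 13.172 MPa
τ_m = K_s·8F_mD/(πd³) = 1.0631 × 44.13 = 46.913 MPa
Soderberg: 1/n_f = τ_a/S_se + τ_m/S_sy = 13.172/424 + 46.913/739 = 0.03107 + 0.06348 = 0.094548
n_f = 1/0.094548 = 10.58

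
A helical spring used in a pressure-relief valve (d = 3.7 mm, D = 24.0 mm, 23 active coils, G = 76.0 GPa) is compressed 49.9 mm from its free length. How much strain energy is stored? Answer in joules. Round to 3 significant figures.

k = Gd⁴/(8D³N_a) = (76.0×10³)(3.7⁴)/(8·24.0³·23) = 5.5998 N/mm
U = ½kδ² = 0.5 × 5.5998 × 49.9² = 6971.7 N·mm = 6.9717 J

6.97 J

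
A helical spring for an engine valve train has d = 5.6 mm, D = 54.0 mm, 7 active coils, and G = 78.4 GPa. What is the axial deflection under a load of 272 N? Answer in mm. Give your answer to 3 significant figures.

31.1 mm

k = Gd⁴/(8D³N_a) = (78.4×10³)(5.6⁴)/(8·54.0³·7) = 8.7438 N/mm
δ = F/k = 272 / 8.7438 = 31.108 mm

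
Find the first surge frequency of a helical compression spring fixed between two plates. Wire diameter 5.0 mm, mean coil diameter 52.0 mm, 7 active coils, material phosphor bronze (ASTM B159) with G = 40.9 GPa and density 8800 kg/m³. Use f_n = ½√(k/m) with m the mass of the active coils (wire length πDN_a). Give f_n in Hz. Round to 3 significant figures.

k = Gd⁴/(8D³N_a) = (40.9×10³)(5.0⁴)/(8·52.0³·7) = 3.2464 N/mm = 3246.4 N/m
Wire length L = πDN_a = π·52.0·7 = 1143.5 mm
m = ρ·(πd²/4)·L = 8800 × 19.635×10⁻⁶ m² × 1.1435 m = 0.19759 kg
f_n = ½√(k/m) = 0.5·√(3246.4/0.19759) = 0.5·√(16430) = 64.09 Hz

64.1 Hz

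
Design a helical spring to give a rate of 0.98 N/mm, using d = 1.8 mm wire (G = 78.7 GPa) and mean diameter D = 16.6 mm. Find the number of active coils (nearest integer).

N_a = Gd⁴/(8D³k) = (78.7×10³ × 1.8⁴)/(8 × 16.6³ × 0.98)
    = 826161 / 35862.5 = 23.04 → 23 coils

23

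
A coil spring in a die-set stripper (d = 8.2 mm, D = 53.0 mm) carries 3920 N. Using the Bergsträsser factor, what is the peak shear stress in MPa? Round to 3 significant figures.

1170 MPa

Spring index C = D/d = 53.0/8.2 = 6.4634
K_B = (4C+2)/(4C−3) = 27.854/22.854 = 1.2188
τ₀ = 8FD/(πd³) = 8·3920·53.0/(π·8.2³) = 1.66208e+06/1732.2 = 959.53 MPa
τ_max = K·τ₀ = 1.2188 × 959.53 = 1169.5 MPa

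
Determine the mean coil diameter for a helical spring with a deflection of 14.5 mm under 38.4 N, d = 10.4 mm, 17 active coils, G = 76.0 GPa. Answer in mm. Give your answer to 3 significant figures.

135 mm

Required rate k = F/δ = 38.4/14.5 = 2.6483 N/mm
D = (Gd⁴/(8N_a·k))^(1/3) = (76.0×10³·10.4⁴/(8·17·2.6483))^(1/3)
  = (2.46857e+06)^(1/3) = 135.1497 mm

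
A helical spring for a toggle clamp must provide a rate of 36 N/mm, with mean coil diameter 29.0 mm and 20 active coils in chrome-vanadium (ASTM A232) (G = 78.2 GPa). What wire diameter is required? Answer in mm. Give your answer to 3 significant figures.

d = (8D³N_a·k / G)^(1/4) = (8·29.0³·20·36 / (78.2×10³))^0.25
  = (1796.4)^0.25 = 6.5103 mm

6.51 mm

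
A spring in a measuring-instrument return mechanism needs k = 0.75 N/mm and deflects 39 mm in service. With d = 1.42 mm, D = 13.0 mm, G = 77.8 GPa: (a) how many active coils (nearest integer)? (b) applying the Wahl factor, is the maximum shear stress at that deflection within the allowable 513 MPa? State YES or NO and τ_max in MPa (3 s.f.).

(a) 24 coils; (b) YES, τ_max = 392 MPa

N_a = Gd⁴/(8D³k) = (77.8×10³)(1.42⁴)/(8·13.0³·0.75) = 24 → N_a = 24
Actual rate k = Gd⁴/(8D³·24) = 0.7499 N/mm
Working load F = kδ = 0.7499·39 = 29.246 N
C = 13.0/1.42 = 9.1549; K_W = (4C−1)/(4C−4)+0.615/C = 1.1591
τ_max = K_W·8FD/(πd³) = 1.1591·338.13 = 391.94 MPa
τ_max ≤ 513 MPa → acceptable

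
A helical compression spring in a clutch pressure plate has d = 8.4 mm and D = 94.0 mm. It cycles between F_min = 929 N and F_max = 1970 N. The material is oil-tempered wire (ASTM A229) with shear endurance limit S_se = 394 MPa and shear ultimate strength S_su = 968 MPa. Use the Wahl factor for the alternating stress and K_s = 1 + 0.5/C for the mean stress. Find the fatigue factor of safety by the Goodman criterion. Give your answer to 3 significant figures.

0.810

C = D/d = 94.0/8.4 = 11.1905; K_W = (4C−1)/(4C−4)+0.615/C = 1.1286; K_s = 1+0.5/C = 1.0447
F_a = (F_max−F_min)/2 = 520.5 N; F_m = (F_max+F_min)/2 = 1449.5 N
τ_a = K_W·8F_aD/(πd³) = 1.1286 × 210.21 = 237.23 MPa
τ_m = K_s·8F_mD/(πd³) = 1.0447 × 585.39 = 611.55 MPa
Goodman: 1/n_f = τ_a/S_se + τ_m/S_su = 237.23/394 + 611.55/968 = 0.60211 + 0.63177 = 1.2339
n_f = 1/1.2339 = 0.8105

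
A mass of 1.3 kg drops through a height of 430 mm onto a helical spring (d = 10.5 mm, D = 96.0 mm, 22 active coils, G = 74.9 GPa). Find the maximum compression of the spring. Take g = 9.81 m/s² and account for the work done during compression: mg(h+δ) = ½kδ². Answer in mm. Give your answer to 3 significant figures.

k = Gd⁴/(8D³N_a) = (74.9×10³)(10.5⁴)/(8·96.0³·22) = 5.8467 N/mm
W = mg = 1.3 × 9.81 = 12.753 N
½kδ² − Wδ − Wh = 0 → δ = (W + √(W² + 2kWh))/k
δ = (12.753 + √(162.64 + 64124.4))/5.8467 = (12.753 + 253.55)/5.8467 = 45.547 mm

45.5 mm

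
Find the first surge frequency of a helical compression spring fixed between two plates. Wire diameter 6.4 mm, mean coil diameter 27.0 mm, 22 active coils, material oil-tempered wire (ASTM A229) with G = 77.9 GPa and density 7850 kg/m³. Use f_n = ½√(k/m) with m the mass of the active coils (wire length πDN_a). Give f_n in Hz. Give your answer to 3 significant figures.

141 Hz

k = Gd⁴/(8D³N_a) = (77.9×10³)(6.4⁴)/(8·27.0³·22) = 37.727 N/mm = 37727 N/m
Wire length L = πDN_a = π·27.0·22 = 1866.1 mm
m = ρ·(πd²/4)·L = 7850 × 32.17×10⁻⁶ m² × 1.8661 m = 0.47125 kg
f_n = ½√(k/m) = 0.5·√(37727/0.47125) = 0.5·√(80057) = 141.47 Hz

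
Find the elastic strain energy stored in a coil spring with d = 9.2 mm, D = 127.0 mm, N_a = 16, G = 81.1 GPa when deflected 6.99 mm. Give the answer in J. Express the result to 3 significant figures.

k = Gd⁴/(8D³N_a) = (81.1×10³)(9.2⁴)/(8·127.0³·16) = 2.2159 N/mm
U = ½kδ² = 0.5 × 2.2159 × 6.99² = 54.135 N·mm = 0.054135 J

0.0541 J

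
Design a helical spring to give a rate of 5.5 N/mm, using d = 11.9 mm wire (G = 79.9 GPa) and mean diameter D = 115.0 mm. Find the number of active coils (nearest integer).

24

N_a = Gd⁴/(8D³k) = (79.9×10³ × 11.9⁴)/(8 × 115.0³ × 5.5)
    = 1.60227e+09 / 6.69185e+07 = 23.94 → 24 coils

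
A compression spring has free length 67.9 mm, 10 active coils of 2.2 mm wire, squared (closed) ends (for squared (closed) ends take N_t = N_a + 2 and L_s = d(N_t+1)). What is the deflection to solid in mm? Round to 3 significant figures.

39.3 mm

N_t = 12; L_s = 2.2·13 = 28.6 mm
δ_solid = L₀ − L_s = 67.9 − 28.6 = 39.3 mm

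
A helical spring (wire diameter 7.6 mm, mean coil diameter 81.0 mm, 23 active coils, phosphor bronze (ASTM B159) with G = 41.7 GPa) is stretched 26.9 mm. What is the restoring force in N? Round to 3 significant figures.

38.3 N

k = Gd⁴/(8D³N_a) = (41.7×10³)(7.6⁴)/(8·81.0³·23) = 1.4227 N/mm
F = k·δ = 1.4227 × 26.9 = 38.271 N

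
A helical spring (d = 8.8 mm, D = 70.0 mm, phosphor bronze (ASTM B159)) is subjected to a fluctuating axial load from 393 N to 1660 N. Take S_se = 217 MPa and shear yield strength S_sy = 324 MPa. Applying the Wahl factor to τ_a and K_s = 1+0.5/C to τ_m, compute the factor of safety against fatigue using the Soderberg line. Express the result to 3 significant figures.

0.560

C = D/d = 70.0/8.8 = 7.9545; K_W = (4C−1)/(4C−4)+0.615/C = 1.1852; K_s = 1+0.5/C = 1.0629
F_a = (F_max−F_min)/2 = 633.5 N; F_m = (F_max+F_min)/2 = 1026.5 N
τ_a = K_W·8F_aD/(πd³) = 1.1852 × 165.71 = 196.39 MPa
τ_m = K_s·8F_mD/(πd³) = 1.0629 × 268.5 = 285.38 MPa
Soderberg: 1/n_f = τ_a/S_se + τ_m/S_sy = 196.39/217 + 285.38/324 = 0.90501 + 0.88080 = 1.7858
n_f = 1/1.7858 = 0.56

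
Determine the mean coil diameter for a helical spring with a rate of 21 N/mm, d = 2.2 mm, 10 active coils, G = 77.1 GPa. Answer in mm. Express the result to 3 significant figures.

10.2 mm

D = (Gd⁴/(8N_a·k))^(1/3) = (77.1×10³·2.2⁴/(8·10·21))^(1/3)
  = (1075.07)^(1/3) = 10.2442 mm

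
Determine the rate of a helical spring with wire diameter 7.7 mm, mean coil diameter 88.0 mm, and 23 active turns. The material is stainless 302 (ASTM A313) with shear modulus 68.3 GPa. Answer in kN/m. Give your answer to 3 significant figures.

1.91 kN/m

k = Gd⁴/(8D³N_a) = (68.3×10³ × 7.7⁴) / (8 × 88.0³ × 23)
  = 2.40095e+08 / 1.25391e+08 = 1.9148 N/mm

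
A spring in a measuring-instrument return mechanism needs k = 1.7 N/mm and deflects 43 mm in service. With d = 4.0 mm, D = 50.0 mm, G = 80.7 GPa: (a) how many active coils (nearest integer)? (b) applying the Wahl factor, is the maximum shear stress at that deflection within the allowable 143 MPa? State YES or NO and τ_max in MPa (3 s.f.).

(a) 12 coils; (b) NO, τ_max = 164 MPa

N_a = Gd⁴/(8D³k) = (80.7×10³)(4.0⁴)/(8·50.0³·1.7) = 12.15 → N_a = 12
Actual rate k = Gd⁴/(8D³·12) = 1.7216 N/mm
Working load F = kδ = 1.7216·43 = 74.029 N
C = 50.0/4.0 = 12.5000; K_W = (4C−1)/(4C−4)+0.615/C = 1.1144
τ_max = K_W·8FD/(πd³) = 1.1144·147.28 = 164.13 MPa
τ_max > 143 MPa → exceeds allowable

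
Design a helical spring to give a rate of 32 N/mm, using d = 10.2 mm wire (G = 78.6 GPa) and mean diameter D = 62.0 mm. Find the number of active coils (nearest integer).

N_a = Gd⁴/(8D³k) = (78.6×10³ × 10.2⁴)/(8 × 62.0³ × 32)
    = 8.50792e+08 / 6.1012e+07 = 13.94 → 14 coils

14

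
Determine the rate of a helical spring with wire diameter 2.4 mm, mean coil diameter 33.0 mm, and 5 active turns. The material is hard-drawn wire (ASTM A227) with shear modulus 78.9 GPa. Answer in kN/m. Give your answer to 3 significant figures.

k = Gd⁴/(8D³N_a) = (78.9×10³ × 2.4⁴) / (8 × 33.0³ × 5)
  = 2.61771e+06 / 1.43748e+06 = 1.821 N/mm

1.82 kN/m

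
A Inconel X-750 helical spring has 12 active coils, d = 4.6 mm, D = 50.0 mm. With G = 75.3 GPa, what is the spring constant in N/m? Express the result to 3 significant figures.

2810 N/m

k = Gd⁴/(8D³N_a) = (75.3×10³ × 4.6⁴) / (8 × 50.0³ × 12)
  = 3.37152e+07 / 1.2e+07 = 2.8096 N/mm = 2809.6 N/m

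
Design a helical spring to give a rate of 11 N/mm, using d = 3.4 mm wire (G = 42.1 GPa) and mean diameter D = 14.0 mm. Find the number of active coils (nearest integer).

23

N_a = Gd⁴/(8D³k) = (42.1×10³ × 3.4⁴)/(8 × 14.0³ × 11)
    = 5.62597e+06 / 241472 = 23.3 → 23 coils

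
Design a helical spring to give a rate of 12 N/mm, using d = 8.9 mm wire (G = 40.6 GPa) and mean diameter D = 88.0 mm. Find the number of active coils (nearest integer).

N_a = Gd⁴/(8D³k) = (40.6×10³ × 8.9⁴)/(8 × 88.0³ × 12)
    = 2.54733e+08 / 6.54213e+07 = 3.894 → 4 coils

4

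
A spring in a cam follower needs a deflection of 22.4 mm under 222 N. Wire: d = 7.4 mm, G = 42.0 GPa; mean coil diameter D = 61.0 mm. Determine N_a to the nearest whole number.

Required rate k = F/δ = 222/22.4 = 9.9107 N/mm
N_a = Gd⁴/(8D³k) = (42.0×10³ × 7.4⁴)/(8 × 61.0³ × 9.9107)
    = 1.25944e+08 / 1.79964e+07 = 6.998 → 7 coils

7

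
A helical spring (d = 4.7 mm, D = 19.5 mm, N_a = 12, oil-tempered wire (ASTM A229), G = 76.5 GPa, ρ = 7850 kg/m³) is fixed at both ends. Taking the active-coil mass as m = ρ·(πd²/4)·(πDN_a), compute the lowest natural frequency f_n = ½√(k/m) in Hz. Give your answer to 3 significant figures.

k = Gd⁴/(8D³N_a) = (76.5×10³)(4.7⁴)/(8·19.5³·12) = 52.442 N/mm = 52442 N/m
Wire length L = πDN_a = π·19.5·12 = 735.13 mm
m = ρ·(πd²/4)·L = 7850 × 17.349×10⁻⁶ m² × 0.73513 m = 0.10012 kg
f_n = ½√(k/m) = 0.5·√(52442/0.10012) = 0.5·√(5.2379e+05) = 361.87 Hz

362 Hz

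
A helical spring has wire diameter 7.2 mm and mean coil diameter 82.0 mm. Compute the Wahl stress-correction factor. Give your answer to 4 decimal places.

1.1262

C = D/d = 82.0/7.2 = 11.3889
K_W = (4C−1)/(4C−4) + 0.615/C = 44.556/41.556 + 0.0540 = 1.1262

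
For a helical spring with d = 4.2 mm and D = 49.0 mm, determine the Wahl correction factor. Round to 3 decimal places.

1.123

C = D/d = 49.0/4.2 = 11.6667
K_W = (4C−1)/(4C−4) + 0.615/C = 45.667/42.667 + 0.0527 = 1.1230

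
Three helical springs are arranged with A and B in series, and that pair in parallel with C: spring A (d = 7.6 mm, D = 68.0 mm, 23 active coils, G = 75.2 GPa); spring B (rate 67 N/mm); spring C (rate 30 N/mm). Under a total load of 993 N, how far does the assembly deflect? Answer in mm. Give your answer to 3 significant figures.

29.1 mm

k_A = Gd⁴/(8D³N_a) = (75.2×10³)(7.6⁴)/(8·68.0³·23) = 4.3364 N/mm
Springs A,B series: k_AB = 1/(1/4.3364+1/67) = 4.0728 N/mm; parallel with C: k_eq = 4.0728+30 = 34.073 N/mm
δ = F/k_eq = 993/34.073 = 29.143 mm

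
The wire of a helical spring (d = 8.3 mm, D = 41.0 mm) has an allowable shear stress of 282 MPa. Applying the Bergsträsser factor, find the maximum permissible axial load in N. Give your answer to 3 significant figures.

1190 N

C = D/d = 41.0/8.3 = 4.9398
K_B = (4C+2)/(4C−3) = 21.759/16.759 = 1.2983
τ_max = K·8FD/(πd³) → F_max = τ_allow·πd³/(8DK)
F_max = 282·π·8.3³/(8·41.0·1.2983) = 5.0656e+05/425.86 = 1189.5 N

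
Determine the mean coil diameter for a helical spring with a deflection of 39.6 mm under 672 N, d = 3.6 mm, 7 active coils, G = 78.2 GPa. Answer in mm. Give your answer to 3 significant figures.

Required rate k = F/δ = 672/39.6 = 16.97 N/mm
D = (Gd⁴/(8N_a·k))^(1/3) = (78.2×10³·3.6⁴/(8·7·16.97))^(1/3)
  = (13821.5)^(1/3) = 23.9985 mm

24.0 mm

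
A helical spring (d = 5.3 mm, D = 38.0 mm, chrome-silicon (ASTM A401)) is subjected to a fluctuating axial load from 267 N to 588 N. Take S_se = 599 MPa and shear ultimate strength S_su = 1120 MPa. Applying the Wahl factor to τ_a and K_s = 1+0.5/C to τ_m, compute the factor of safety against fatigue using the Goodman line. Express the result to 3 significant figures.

C = D/d = 38.0/5.3 = 7.1698; K_W = (4C−1)/(4C−4)+0.615/C = 1.2073; K_s = 1+0.5/C = 1.0697
F_a = (F_max−F_min)/2 = 160.5 N; F_m = (F_max+F_min)/2 = 427.5 N
τ_a = K_W·8F_aD/(πd³) = 1.2073 × 104.32 = 125.95 MPa
τ_m = K_s·8F_mD/(πd³) = 1.0697 × 277.86 = 297.24 MPa
Goodman: 1/n_f = τ_a/S_se + τ_m/S_su = 125.95/599 + 297.24/1120 = 0.21027 + 0.26539 = 0.47566
n_f = 1/0.47566 = 2.102

2.10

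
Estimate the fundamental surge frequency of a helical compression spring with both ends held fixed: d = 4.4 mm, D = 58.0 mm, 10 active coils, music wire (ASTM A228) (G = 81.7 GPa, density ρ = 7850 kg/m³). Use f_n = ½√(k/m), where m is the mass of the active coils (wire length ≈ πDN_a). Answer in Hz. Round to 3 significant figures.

47.5 Hz

k = Gd⁴/(8D³N_a) = (81.7×10³)(4.4⁴)/(8·58.0³·10) = 1.9618 N/mm = 1961.8 N/m
Wire length L = πDN_a = π·58.0·10 = 1822.1 mm
m = ρ·(πd²/4)·L = 7850 × 15.205×10⁻⁶ m² × 1.8221 m = 0.21749 kg
f_n = ½√(k/m) = 0.5·√(1961.8/0.21749) = 0.5·√(9020.2) = 47.487 Hz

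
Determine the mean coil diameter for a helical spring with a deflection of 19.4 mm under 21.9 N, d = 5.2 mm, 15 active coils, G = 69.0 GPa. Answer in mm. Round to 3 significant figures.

71.9 mm

Required rate k = F/δ = 21.9/19.4 = 1.1289 N/mm
D = (Gd⁴/(8N_a·k))^(1/3) = (69.0×10³·5.2⁴/(8·15·1.1289))^(1/3)
  = (372425)^(1/3) = 71.9470 mm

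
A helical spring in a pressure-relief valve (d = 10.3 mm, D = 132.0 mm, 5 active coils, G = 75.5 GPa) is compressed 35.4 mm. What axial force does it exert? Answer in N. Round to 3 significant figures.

k = Gd⁴/(8D³N_a) = (75.5×10³)(10.3⁴)/(8·132.0³·5) = 9.2366 N/mm
F = k·δ = 9.2366 × 35.4 = 326.98 N

327 N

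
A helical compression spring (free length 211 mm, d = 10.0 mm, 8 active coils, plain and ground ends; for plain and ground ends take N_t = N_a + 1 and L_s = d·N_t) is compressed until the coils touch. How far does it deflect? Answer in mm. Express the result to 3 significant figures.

121 mm

N_t = 9; L_s = 10.0·9 = 90 mm
δ_solid = L₀ − L_s = 211 − 90 = 121 mm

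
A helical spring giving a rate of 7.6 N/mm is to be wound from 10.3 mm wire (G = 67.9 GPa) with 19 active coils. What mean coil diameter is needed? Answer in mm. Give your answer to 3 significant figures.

87.1 mm

D = (Gd⁴/(8N_a·k))^(1/3) = (67.9×10³·10.3⁴/(8·19·7.6))^(1/3)
  = (661548)^(1/3) = 87.1339 mm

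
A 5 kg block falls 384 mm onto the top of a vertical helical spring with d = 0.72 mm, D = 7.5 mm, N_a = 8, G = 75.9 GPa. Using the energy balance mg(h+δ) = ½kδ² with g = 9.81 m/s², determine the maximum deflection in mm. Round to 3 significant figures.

k = Gd⁴/(8D³N_a) = (75.9×10³)(0.72⁴)/(8·7.5³·8) = 0.75545 N/mm
W = mg = 5 × 9.81 = 49.05 N
½kδ² − Wδ − Wh = 0 → δ = (W + √(W² + 2kWh))/k
δ = (49.05 + √(2405.9 + 28458.3))/0.75545 = (49.05 + 175.68)/0.75545 = 297.48 mm

297 mm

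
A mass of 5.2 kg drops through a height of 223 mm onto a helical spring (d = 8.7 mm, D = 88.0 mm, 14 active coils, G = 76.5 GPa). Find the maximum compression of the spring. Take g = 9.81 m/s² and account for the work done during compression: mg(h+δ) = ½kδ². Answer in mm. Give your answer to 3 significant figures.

k = Gd⁴/(8D³N_a) = (76.5×10³)(8.7⁴)/(8·88.0³·14) = 5.7421 N/mm
W = mg = 5.2 × 9.81 = 51.012 N
½kδ² − Wδ − Wh = 0 → δ = (W + √(W² + 2kWh))/k
δ = (51.012 + √(2602.2 + 130641))/5.7421 = (51.012 + 365.03)/5.7421 = 72.454 mm

72.5 mm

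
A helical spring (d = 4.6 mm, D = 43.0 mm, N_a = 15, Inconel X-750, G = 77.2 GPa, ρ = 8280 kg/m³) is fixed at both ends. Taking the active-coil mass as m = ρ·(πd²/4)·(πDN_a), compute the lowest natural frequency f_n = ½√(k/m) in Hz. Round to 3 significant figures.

k = Gd⁴/(8D³N_a) = (77.2×10³)(4.6⁴)/(8·43.0³·15) = 3.6229 N/mm = 3622.9 N/m
Wire length L = πDN_a = π·43.0·15 = 2026.3 mm
m = ρ·(πd²/4)·L = 8280 × 16.619×10⁻⁶ m² × 2.0263 m = 0.27883 kg
f_n = ½√(k/m) = 0.5·√(3622.9/0.27883) = 0.5·√(12993) = 56.994 Hz

57.0 Hz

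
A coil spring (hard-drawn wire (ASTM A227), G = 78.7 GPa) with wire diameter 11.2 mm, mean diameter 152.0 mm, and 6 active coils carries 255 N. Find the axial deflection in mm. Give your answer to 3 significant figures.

34.7 mm

k = Gd⁴/(8D³N_a) = (78.7×10³)(11.2⁴)/(8·152.0³·6) = 7.3464 N/mm
δ = F/k = 255 / 7.3464 = 34.711 mm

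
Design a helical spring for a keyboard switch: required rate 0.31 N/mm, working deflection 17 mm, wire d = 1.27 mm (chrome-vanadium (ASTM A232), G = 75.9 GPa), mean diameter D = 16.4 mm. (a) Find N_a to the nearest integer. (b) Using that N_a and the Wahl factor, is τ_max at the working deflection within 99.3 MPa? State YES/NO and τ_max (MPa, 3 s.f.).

N_a = Gd⁴/(8D³k) = (75.9×10³)(1.27⁴)/(8·16.4³·0.31) = 18.05 → N_a = 18
Actual rate k = Gd⁴/(8D³·18) = 0.31086 N/mm
Working load F = kδ = 0.31086·17 = 5.2846 N
C = 16.4/1.27 = 12.9134; K_W = (4C−1)/(4C−4)+0.615/C = 1.1106
τ_max = K_W·8FD/(πd³) = 1.1106·107.74 = 119.66 MPa
τ_max > 99.3 MPa → exceeds allowable

(a) 18 coils; (b) NO, τ_max = 120 MPa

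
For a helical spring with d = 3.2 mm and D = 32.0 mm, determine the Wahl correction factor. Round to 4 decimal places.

C = D/d = 32.0/3.2 = 10.0000
K_W = (4C−1)/(4C−4) + 0.615/C = 39.000/36.000 + 0.0615 = 1.1448

1.1448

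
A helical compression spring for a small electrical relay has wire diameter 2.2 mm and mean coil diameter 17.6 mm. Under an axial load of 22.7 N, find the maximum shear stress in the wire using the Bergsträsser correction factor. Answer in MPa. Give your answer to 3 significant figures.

112 MPa

Spring index C = D/d = 17.6/2.2 = 8.0000
K_B = (4C+2)/(4C−3) = 34.000/29.000 = 1.1724
τ₀ = 8FD/(πd³) = 8·22.7·17.6/(π·2.2³) = 3196.16/33.452 = 95.546 MPa
τ_max = K·τ₀ = 1.1724 × 95.546 = 112.02 MPa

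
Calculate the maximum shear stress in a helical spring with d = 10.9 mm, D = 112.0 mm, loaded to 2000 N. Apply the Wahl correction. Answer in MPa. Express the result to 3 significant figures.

Spring index C = D/d = 112.0/10.9 = 10.2752
K_W = (4C−1)/(4C−4) + 0.615/C = 40.101/37.101 + 0.0599 = 1.1407
τ₀ = 8FD/(πd³) = 8·2000·112.0/(π·10.9³) = 1.792e+06/4068.5 = 440.46 MPa
τ_max = K·τ₀ = 1.1407 × 440.46 = 502.44 MPa

502 MPa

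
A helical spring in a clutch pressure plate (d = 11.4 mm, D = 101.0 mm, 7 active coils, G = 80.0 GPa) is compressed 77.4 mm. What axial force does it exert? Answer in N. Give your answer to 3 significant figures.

1810 N

k = Gd⁴/(8D³N_a) = (80.0×10³)(11.4⁴)/(8·101.0³·7) = 23.418 N/mm
F = k·δ = 23.418 × 77.4 = 1812.6 N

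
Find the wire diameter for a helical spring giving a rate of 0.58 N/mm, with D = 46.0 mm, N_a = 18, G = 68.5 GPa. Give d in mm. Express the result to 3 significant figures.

d = (8D³N_a·k / G)^(1/4) = (8·46.0³·18·0.58 / (68.5×10³))^0.25
  = (118.68)^0.25 = 3.3006 mm

3.30 mm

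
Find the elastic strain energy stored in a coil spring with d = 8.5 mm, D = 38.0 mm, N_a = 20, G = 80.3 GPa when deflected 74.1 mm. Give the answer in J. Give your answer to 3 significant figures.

131 J

k = Gd⁴/(8D³N_a) = (80.3×10³)(8.5⁴)/(8·38.0³·20) = 47.744 N/mm
U = ½kδ² = 0.5 × 47.744 × 74.1² = 1.3108e+05 N·mm = 131.08 J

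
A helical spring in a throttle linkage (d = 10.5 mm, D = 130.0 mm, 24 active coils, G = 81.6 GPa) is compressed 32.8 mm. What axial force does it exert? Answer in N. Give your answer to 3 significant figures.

k = Gd⁴/(8D³N_a) = (81.6×10³)(10.5⁴)/(8·130.0³·24) = 2.3513 N/mm
F = k·δ = 2.3513 × 32.8 = 77.124 N

77.1 N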